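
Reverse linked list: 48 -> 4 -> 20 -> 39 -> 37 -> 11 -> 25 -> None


Step 1: curr=48, set curr.next=prev(None) | reversed so far: 48
Step 2: curr=4, set curr.next=prev(48) | reversed so far: 4 -> 48
Step 3: curr=20, set curr.next=prev(4) | reversed so far: 20 -> 4 -> 48
Step 4: curr=39, set curr.next=prev(20) | reversed so far: 39 -> 20 -> 4 -> 48
Step 5: curr=37, set curr.next=prev(39) | reversed so far: 37 -> 39 -> 20 -> 4 -> 48
Step 6: curr=11, set curr.next=prev(37) | reversed so far: 11 -> 37 -> 39 -> 20 -> 4 -> 48
Step 7: curr=25, set curr.next=prev(11) | reversed so far: 25 -> 11 -> 37 -> 39 -> 20 -> 4 -> 48

25 -> 11 -> 37 -> 39 -> 20 -> 4 -> 48 -> None


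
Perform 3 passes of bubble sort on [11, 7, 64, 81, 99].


Initial: [11, 7, 64, 81, 99]
Pass 1: [7, 11, 64, 81, 99] (1 swaps)
Pass 2: [7, 11, 64, 81, 99] (0 swaps)
Pass 3: [7, 11, 64, 81, 99] (0 swaps)

After 3 passes: [7, 11, 64, 81, 99]


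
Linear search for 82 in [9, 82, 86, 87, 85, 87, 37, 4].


i=0: 9!=82
i=1: 82==82 found!

Found at 1, 2 comps


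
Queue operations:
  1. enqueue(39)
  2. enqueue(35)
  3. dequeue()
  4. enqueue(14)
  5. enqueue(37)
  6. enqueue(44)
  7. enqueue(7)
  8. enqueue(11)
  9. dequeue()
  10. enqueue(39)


enqueue(39) -> [39]
enqueue(35) -> [39, 35]
dequeue()->39, [35]
enqueue(14) -> [35, 14]
enqueue(37) -> [35, 14, 37]
enqueue(44) -> [35, 14, 37, 44]
enqueue(7) -> [35, 14, 37, 44, 7]
enqueue(11) -> [35, 14, 37, 44, 7, 11]
dequeue()->35, [14, 37, 44, 7, 11]
enqueue(39) -> [14, 37, 44, 7, 11, 39]

Final queue: [14, 37, 44, 7, 11, 39]


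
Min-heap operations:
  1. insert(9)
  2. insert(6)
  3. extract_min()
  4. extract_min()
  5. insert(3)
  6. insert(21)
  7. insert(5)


insert(9) -> [9]
insert(6) -> [6, 9]
extract_min()->6, [9]
extract_min()->9, []
insert(3) -> [3]
insert(21) -> [3, 21]
insert(5) -> [3, 21, 5]

Final heap: [3, 21, 5]


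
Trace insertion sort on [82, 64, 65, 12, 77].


Initial: [82, 64, 65, 12, 77]
Insert 64: [64, 82, 65, 12, 77]
Insert 65: [64, 65, 82, 12, 77]
Insert 12: [12, 64, 65, 82, 77]
Insert 77: [12, 64, 65, 77, 82]

Sorted: [12, 64, 65, 77, 82]


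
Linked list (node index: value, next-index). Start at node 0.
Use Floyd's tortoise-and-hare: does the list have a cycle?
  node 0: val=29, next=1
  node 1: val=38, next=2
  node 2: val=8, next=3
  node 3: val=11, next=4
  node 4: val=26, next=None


Floyd's tortoise (slow, +1) and hare (fast, +2):
  init: slow=0, fast=0
  step 1: slow=1, fast=2
  step 2: slow=2, fast=4
  step 3: fast -> None, no cycle

Cycle: no


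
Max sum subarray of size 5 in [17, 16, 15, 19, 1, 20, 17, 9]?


[0:5]: 68
[1:6]: 71
[2:7]: 72
[3:8]: 66

Max: 72 at [2:7]


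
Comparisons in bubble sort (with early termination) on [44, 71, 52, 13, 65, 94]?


Algorithm: bubble sort (with early termination)
Input: [44, 71, 52, 13, 65, 94]
Sorted: [13, 44, 52, 65, 71, 94]

14


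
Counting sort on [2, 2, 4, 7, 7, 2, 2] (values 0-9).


Input: [2, 2, 4, 7, 7, 2, 2]
Counts: [0, 0, 4, 0, 1, 0, 0, 2, 0, 0]

Sorted: [2, 2, 2, 2, 4, 7, 7]


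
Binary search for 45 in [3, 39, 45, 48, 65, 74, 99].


Step 1: lo=0, hi=6, mid=3, val=48
Step 2: lo=0, hi=2, mid=1, val=39
Step 3: lo=2, hi=2, mid=2, val=45

Found at index 2


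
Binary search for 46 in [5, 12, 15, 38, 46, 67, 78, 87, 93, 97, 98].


Step 1: lo=0, hi=10, mid=5, val=67
Step 2: lo=0, hi=4, mid=2, val=15
Step 3: lo=3, hi=4, mid=3, val=38
Step 4: lo=4, hi=4, mid=4, val=46

Found at index 4


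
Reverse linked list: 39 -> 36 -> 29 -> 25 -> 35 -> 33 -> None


Step 1: curr=39, set curr.next=prev(None) | reversed so far: 39
Step 2: curr=36, set curr.next=prev(39) | reversed so far: 36 -> 39
Step 3: curr=29, set curr.next=prev(36) | reversed so far: 29 -> 36 -> 39
Step 4: curr=25, set curr.next=prev(29) | reversed so far: 25 -> 29 -> 36 -> 39
Step 5: curr=35, set curr.next=prev(25) | reversed so far: 35 -> 25 -> 29 -> 36 -> 39
Step 6: curr=33, set curr.next=prev(35) | reversed so far: 33 -> 35 -> 25 -> 29 -> 36 -> 39

33 -> 35 -> 25 -> 29 -> 36 -> 39 -> None


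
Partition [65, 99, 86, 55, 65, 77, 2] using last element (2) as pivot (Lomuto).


Pivot: 2
Place pivot at 0: [2, 99, 86, 55, 65, 77, 65]

Partitioned: [2, 99, 86, 55, 65, 77, 65]


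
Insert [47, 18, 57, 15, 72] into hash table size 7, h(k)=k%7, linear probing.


Insert 47: h=5 -> slot 5
Insert 18: h=4 -> slot 4
Insert 57: h=1 -> slot 1
Insert 15: h=1, 1 probes -> slot 2
Insert 72: h=2, 1 probes -> slot 3

Table: [None, 57, 15, 72, 18, 47, None]


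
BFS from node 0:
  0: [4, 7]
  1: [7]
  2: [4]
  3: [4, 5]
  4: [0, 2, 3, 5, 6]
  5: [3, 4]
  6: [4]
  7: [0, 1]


Visit 0, enqueue [4, 7]
Visit 4, enqueue [2, 3, 5, 6]
Visit 7, enqueue [1]
Visit 2, enqueue []
Visit 3, enqueue []
Visit 5, enqueue []
Visit 6, enqueue []
Visit 1, enqueue []

BFS order: [0, 4, 7, 2, 3, 5, 6, 1]


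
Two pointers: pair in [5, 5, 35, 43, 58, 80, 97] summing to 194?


lo=0(5)+hi=6(97)=102
lo=1(5)+hi=6(97)=102
lo=2(35)+hi=6(97)=132
lo=3(43)+hi=6(97)=140
lo=4(58)+hi=6(97)=155
lo=5(80)+hi=6(97)=177

No pair found


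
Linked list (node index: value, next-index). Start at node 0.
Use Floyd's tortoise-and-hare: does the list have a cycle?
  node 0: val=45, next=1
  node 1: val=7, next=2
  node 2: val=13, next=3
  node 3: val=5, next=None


Floyd's tortoise (slow, +1) and hare (fast, +2):
  init: slow=0, fast=0
  step 1: slow=1, fast=2
  step 2: fast 2->3->None, no cycle

Cycle: no


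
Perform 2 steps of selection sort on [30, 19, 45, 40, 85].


Initial: [30, 19, 45, 40, 85]
Step 1: min=19 at 1
  Swap: [19, 30, 45, 40, 85]
Step 2: min=30 at 1
  Swap: [19, 30, 45, 40, 85]

After 2 steps: [19, 30, 45, 40, 85]


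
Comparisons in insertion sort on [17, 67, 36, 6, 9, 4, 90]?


Algorithm: insertion sort
Input: [17, 67, 36, 6, 9, 4, 90]
Sorted: [4, 6, 9, 17, 36, 67, 90]

16


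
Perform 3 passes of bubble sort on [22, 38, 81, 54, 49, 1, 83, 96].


Initial: [22, 38, 81, 54, 49, 1, 83, 96]
Pass 1: [22, 38, 54, 49, 1, 81, 83, 96] (3 swaps)
Pass 2: [22, 38, 49, 1, 54, 81, 83, 96] (2 swaps)
Pass 3: [22, 38, 1, 49, 54, 81, 83, 96] (1 swaps)

After 3 passes: [22, 38, 1, 49, 54, 81, 83, 96]


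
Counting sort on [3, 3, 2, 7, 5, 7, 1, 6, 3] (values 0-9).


Input: [3, 3, 2, 7, 5, 7, 1, 6, 3]
Counts: [0, 1, 1, 3, 0, 1, 1, 2, 0, 0]

Sorted: [1, 2, 3, 3, 3, 5, 6, 7, 7]


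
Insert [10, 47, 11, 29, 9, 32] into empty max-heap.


Insert 10: [10]
Insert 47: [47, 10]
Insert 11: [47, 10, 11]
Insert 29: [47, 29, 11, 10]
Insert 9: [47, 29, 11, 10, 9]
Insert 32: [47, 29, 32, 10, 9, 11]

Final heap: [47, 29, 32, 10, 9, 11]


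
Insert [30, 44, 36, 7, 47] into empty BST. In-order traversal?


Insert 30: root
Insert 44: R from 30
Insert 36: R from 30 -> L from 44
Insert 7: L from 30
Insert 47: R from 30 -> R from 44

In-order: [7, 30, 36, 44, 47]


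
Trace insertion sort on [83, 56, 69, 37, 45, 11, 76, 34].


Initial: [83, 56, 69, 37, 45, 11, 76, 34]
Insert 56: [56, 83, 69, 37, 45, 11, 76, 34]
Insert 69: [56, 69, 83, 37, 45, 11, 76, 34]
Insert 37: [37, 56, 69, 83, 45, 11, 76, 34]
Insert 45: [37, 45, 56, 69, 83, 11, 76, 34]
Insert 11: [11, 37, 45, 56, 69, 83, 76, 34]
Insert 76: [11, 37, 45, 56, 69, 76, 83, 34]
Insert 34: [11, 34, 37, 45, 56, 69, 76, 83]

Sorted: [11, 34, 37, 45, 56, 69, 76, 83]


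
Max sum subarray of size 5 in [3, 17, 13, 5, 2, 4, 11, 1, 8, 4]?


[0:5]: 40
[1:6]: 41
[2:7]: 35
[3:8]: 23
[4:9]: 26
[5:10]: 28

Max: 41 at [1:6]


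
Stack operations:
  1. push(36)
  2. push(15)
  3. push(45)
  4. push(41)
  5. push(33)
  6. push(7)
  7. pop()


push(36) -> [36]
push(15) -> [36, 15]
push(45) -> [36, 15, 45]
push(41) -> [36, 15, 45, 41]
push(33) -> [36, 15, 45, 41, 33]
push(7) -> [36, 15, 45, 41, 33, 7]
pop()->7, [36, 15, 45, 41, 33]

Final stack: [36, 15, 45, 41, 33]


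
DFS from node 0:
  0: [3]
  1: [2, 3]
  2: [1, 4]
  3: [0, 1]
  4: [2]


Visit 0, push [3]
Visit 3, push [1]
Visit 1, push [2]
Visit 2, push [4]
Visit 4, push []

DFS order: [0, 3, 1, 2, 4]


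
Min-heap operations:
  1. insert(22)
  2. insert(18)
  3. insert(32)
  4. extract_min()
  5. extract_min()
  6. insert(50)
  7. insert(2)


insert(22) -> [22]
insert(18) -> [18, 22]
insert(32) -> [18, 22, 32]
extract_min()->18, [22, 32]
extract_min()->22, [32]
insert(50) -> [32, 50]
insert(2) -> [2, 50, 32]

Final heap: [2, 50, 32]


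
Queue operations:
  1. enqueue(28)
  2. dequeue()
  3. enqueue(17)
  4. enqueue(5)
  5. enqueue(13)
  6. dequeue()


enqueue(28) -> [28]
dequeue()->28, []
enqueue(17) -> [17]
enqueue(5) -> [17, 5]
enqueue(13) -> [17, 5, 13]
dequeue()->17, [5, 13]

Final queue: [5, 13]


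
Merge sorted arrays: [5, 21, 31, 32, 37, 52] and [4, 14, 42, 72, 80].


Take 4 from B
Take 5 from A
Take 14 from B
Take 21 from A
Take 31 from A
Take 32 from A
Take 37 from A
Take 42 from B
Take 52 from A

Merged: [4, 5, 14, 21, 31, 32, 37, 42, 52, 72, 80]


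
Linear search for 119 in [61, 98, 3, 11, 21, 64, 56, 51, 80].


i=0: 61!=119
i=1: 98!=119
i=2: 3!=119
i=3: 11!=119
i=4: 21!=119
i=5: 64!=119
i=6: 56!=119
i=7: 51!=119
i=8: 80!=119

Not found, 9 comps


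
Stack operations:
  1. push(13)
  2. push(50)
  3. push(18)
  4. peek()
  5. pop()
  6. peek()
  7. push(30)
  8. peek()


push(13) -> [13]
push(50) -> [13, 50]
push(18) -> [13, 50, 18]
peek()->18
pop()->18, [13, 50]
peek()->50
push(30) -> [13, 50, 30]
peek()->30

Final stack: [13, 50, 30]


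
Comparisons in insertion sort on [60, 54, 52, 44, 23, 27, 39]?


Algorithm: insertion sort
Input: [60, 54, 52, 44, 23, 27, 39]
Sorted: [23, 27, 39, 44, 52, 54, 60]

20


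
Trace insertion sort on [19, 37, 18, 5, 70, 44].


Initial: [19, 37, 18, 5, 70, 44]
Insert 37: [19, 37, 18, 5, 70, 44]
Insert 18: [18, 19, 37, 5, 70, 44]
Insert 5: [5, 18, 19, 37, 70, 44]
Insert 70: [5, 18, 19, 37, 70, 44]
Insert 44: [5, 18, 19, 37, 44, 70]

Sorted: [5, 18, 19, 37, 44, 70]


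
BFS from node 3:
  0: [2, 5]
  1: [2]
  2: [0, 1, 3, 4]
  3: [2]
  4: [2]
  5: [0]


Visit 3, enqueue [2]
Visit 2, enqueue [0, 1, 4]
Visit 0, enqueue [5]
Visit 1, enqueue []
Visit 4, enqueue []
Visit 5, enqueue []

BFS order: [3, 2, 0, 1, 4, 5]


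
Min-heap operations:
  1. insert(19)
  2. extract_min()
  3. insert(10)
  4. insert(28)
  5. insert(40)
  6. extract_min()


insert(19) -> [19]
extract_min()->19, []
insert(10) -> [10]
insert(28) -> [10, 28]
insert(40) -> [10, 28, 40]
extract_min()->10, [28, 40]

Final heap: [28, 40]


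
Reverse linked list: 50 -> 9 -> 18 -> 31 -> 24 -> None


Step 1: curr=50, set curr.next=prev(None) | reversed so far: 50
Step 2: curr=9, set curr.next=prev(50) | reversed so far: 9 -> 50
Step 3: curr=18, set curr.next=prev(9) | reversed so far: 18 -> 9 -> 50
Step 4: curr=31, set curr.next=prev(18) | reversed so far: 31 -> 18 -> 9 -> 50
Step 5: curr=24, set curr.next=prev(31) | reversed so far: 24 -> 31 -> 18 -> 9 -> 50

24 -> 31 -> 18 -> 9 -> 50 -> None


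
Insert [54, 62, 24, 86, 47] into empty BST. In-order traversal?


Insert 54: root
Insert 62: R from 54
Insert 24: L from 54
Insert 86: R from 54 -> R from 62
Insert 47: L from 54 -> R from 24

In-order: [24, 47, 54, 62, 86]


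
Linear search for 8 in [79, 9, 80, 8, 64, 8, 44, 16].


i=0: 79!=8
i=1: 9!=8
i=2: 80!=8
i=3: 8==8 found!

Found at 3, 4 comps


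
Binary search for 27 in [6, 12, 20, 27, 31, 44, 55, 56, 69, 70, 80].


Step 1: lo=0, hi=10, mid=5, val=44
Step 2: lo=0, hi=4, mid=2, val=20
Step 3: lo=3, hi=4, mid=3, val=27

Found at index 3


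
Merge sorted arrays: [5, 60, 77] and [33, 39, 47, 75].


Take 5 from A
Take 33 from B
Take 39 from B
Take 47 from B
Take 60 from A
Take 75 from B

Merged: [5, 33, 39, 47, 60, 75, 77]


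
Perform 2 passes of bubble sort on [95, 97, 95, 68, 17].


Initial: [95, 97, 95, 68, 17]
Pass 1: [95, 95, 68, 17, 97] (3 swaps)
Pass 2: [95, 68, 17, 95, 97] (2 swaps)

After 2 passes: [95, 68, 17, 95, 97]


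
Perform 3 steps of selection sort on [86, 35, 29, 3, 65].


Initial: [86, 35, 29, 3, 65]
Step 1: min=3 at 3
  Swap: [3, 35, 29, 86, 65]
Step 2: min=29 at 2
  Swap: [3, 29, 35, 86, 65]
Step 3: min=35 at 2
  Swap: [3, 29, 35, 86, 65]

After 3 steps: [3, 29, 35, 86, 65]


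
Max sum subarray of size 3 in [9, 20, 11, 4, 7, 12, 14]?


[0:3]: 40
[1:4]: 35
[2:5]: 22
[3:6]: 23
[4:7]: 33

Max: 40 at [0:3]


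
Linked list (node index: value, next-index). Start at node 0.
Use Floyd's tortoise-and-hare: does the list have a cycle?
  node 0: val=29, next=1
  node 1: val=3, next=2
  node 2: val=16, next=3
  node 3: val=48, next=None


Floyd's tortoise (slow, +1) and hare (fast, +2):
  init: slow=0, fast=0
  step 1: slow=1, fast=2
  step 2: fast 2->3->None, no cycle

Cycle: no


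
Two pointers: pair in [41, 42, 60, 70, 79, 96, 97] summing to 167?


lo=0(41)+hi=6(97)=138
lo=1(42)+hi=6(97)=139
lo=2(60)+hi=6(97)=157
lo=3(70)+hi=6(97)=167

Yes: 70+97=167


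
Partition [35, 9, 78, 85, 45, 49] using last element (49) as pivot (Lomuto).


Pivot: 49
  35 <= 49: advance i (no swap)
  9 <= 49: advance i (no swap)
  45 <= 49: swap -> [35, 9, 45, 85, 78, 49]
Place pivot at 3: [35, 9, 45, 49, 78, 85]

Partitioned: [35, 9, 45, 49, 78, 85]


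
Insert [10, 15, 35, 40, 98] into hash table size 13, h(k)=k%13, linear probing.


Insert 10: h=10 -> slot 10
Insert 15: h=2 -> slot 2
Insert 35: h=9 -> slot 9
Insert 40: h=1 -> slot 1
Insert 98: h=7 -> slot 7

Table: [None, 40, 15, None, None, None, None, 98, None, 35, 10, None, None]


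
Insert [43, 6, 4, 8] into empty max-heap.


Insert 43: [43]
Insert 6: [43, 6]
Insert 4: [43, 6, 4]
Insert 8: [43, 8, 4, 6]

Final heap: [43, 8, 4, 6]


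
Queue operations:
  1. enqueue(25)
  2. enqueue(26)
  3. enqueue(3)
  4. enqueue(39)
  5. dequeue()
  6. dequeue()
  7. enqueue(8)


enqueue(25) -> [25]
enqueue(26) -> [25, 26]
enqueue(3) -> [25, 26, 3]
enqueue(39) -> [25, 26, 3, 39]
dequeue()->25, [26, 3, 39]
dequeue()->26, [3, 39]
enqueue(8) -> [3, 39, 8]

Final queue: [3, 39, 8]


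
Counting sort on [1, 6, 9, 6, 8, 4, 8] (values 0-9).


Input: [1, 6, 9, 6, 8, 4, 8]
Counts: [0, 1, 0, 0, 1, 0, 2, 0, 2, 1]

Sorted: [1, 4, 6, 6, 8, 8, 9]


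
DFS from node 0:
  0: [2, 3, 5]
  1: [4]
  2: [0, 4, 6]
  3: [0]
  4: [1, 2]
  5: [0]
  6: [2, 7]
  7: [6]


Visit 0, push [5, 3, 2]
Visit 2, push [6, 4]
Visit 4, push [1]
Visit 1, push []
Visit 6, push [7]
Visit 7, push []
Visit 3, push []
Visit 5, push []

DFS order: [0, 2, 4, 1, 6, 7, 3, 5]


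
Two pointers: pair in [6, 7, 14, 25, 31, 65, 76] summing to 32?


lo=0(6)+hi=6(76)=82
lo=0(6)+hi=5(65)=71
lo=0(6)+hi=4(31)=37
lo=0(6)+hi=3(25)=31
lo=1(7)+hi=3(25)=32

Yes: 7+25=32


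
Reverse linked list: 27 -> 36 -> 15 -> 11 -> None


Step 1: curr=27, set curr.next=prev(None) | reversed so far: 27
Step 2: curr=36, set curr.next=prev(27) | reversed so far: 36 -> 27
Step 3: curr=15, set curr.next=prev(36) | reversed so far: 15 -> 36 -> 27
Step 4: curr=11, set curr.next=prev(15) | reversed so far: 11 -> 15 -> 36 -> 27

11 -> 15 -> 36 -> 27 -> None


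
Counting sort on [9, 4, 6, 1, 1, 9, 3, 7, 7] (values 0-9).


Input: [9, 4, 6, 1, 1, 9, 3, 7, 7]
Counts: [0, 2, 0, 1, 1, 0, 1, 2, 0, 2]

Sorted: [1, 1, 3, 4, 6, 7, 7, 9, 9]


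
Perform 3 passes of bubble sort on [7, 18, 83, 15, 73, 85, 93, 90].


Initial: [7, 18, 83, 15, 73, 85, 93, 90]
Pass 1: [7, 18, 15, 73, 83, 85, 90, 93] (3 swaps)
Pass 2: [7, 15, 18, 73, 83, 85, 90, 93] (1 swaps)
Pass 3: [7, 15, 18, 73, 83, 85, 90, 93] (0 swaps)

After 3 passes: [7, 15, 18, 73, 83, 85, 90, 93]


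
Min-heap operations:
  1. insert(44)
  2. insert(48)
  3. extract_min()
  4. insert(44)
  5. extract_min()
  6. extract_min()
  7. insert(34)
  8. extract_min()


insert(44) -> [44]
insert(48) -> [44, 48]
extract_min()->44, [48]
insert(44) -> [44, 48]
extract_min()->44, [48]
extract_min()->48, []
insert(34) -> [34]
extract_min()->34, []

Final heap: []


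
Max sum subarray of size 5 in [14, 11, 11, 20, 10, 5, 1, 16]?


[0:5]: 66
[1:6]: 57
[2:7]: 47
[3:8]: 52

Max: 66 at [0:5]


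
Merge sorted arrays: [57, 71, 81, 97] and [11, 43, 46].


Take 11 from B
Take 43 from B
Take 46 from B

Merged: [11, 43, 46, 57, 71, 81, 97]


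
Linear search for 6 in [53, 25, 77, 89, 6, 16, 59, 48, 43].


i=0: 53!=6
i=1: 25!=6
i=2: 77!=6
i=3: 89!=6
i=4: 6==6 found!

Found at 4, 5 comps


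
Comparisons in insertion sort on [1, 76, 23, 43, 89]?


Algorithm: insertion sort
Input: [1, 76, 23, 43, 89]
Sorted: [1, 23, 43, 76, 89]

6


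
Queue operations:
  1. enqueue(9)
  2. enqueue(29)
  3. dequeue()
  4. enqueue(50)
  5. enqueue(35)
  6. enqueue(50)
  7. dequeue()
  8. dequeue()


enqueue(9) -> [9]
enqueue(29) -> [9, 29]
dequeue()->9, [29]
enqueue(50) -> [29, 50]
enqueue(35) -> [29, 50, 35]
enqueue(50) -> [29, 50, 35, 50]
dequeue()->29, [50, 35, 50]
dequeue()->50, [35, 50]

Final queue: [35, 50]


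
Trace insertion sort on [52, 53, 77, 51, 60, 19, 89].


Initial: [52, 53, 77, 51, 60, 19, 89]
Insert 53: [52, 53, 77, 51, 60, 19, 89]
Insert 77: [52, 53, 77, 51, 60, 19, 89]
Insert 51: [51, 52, 53, 77, 60, 19, 89]
Insert 60: [51, 52, 53, 60, 77, 19, 89]
Insert 19: [19, 51, 52, 53, 60, 77, 89]
Insert 89: [19, 51, 52, 53, 60, 77, 89]

Sorted: [19, 51, 52, 53, 60, 77, 89]


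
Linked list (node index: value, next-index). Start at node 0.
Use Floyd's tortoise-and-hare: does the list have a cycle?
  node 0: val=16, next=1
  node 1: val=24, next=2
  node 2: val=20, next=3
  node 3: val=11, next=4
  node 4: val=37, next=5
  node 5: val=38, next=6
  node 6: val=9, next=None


Floyd's tortoise (slow, +1) and hare (fast, +2):
  init: slow=0, fast=0
  step 1: slow=1, fast=2
  step 2: slow=2, fast=4
  step 3: slow=3, fast=6
  step 4: fast -> None, no cycle

Cycle: no


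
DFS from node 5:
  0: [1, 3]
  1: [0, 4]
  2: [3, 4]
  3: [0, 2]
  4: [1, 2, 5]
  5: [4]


Visit 5, push [4]
Visit 4, push [2, 1]
Visit 1, push [0]
Visit 0, push [3]
Visit 3, push [2]
Visit 2, push []

DFS order: [5, 4, 1, 0, 3, 2]


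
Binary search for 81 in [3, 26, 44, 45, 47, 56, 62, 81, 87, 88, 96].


Step 1: lo=0, hi=10, mid=5, val=56
Step 2: lo=6, hi=10, mid=8, val=87
Step 3: lo=6, hi=7, mid=6, val=62
Step 4: lo=7, hi=7, mid=7, val=81

Found at index 7


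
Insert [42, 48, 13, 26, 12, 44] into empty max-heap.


Insert 42: [42]
Insert 48: [48, 42]
Insert 13: [48, 42, 13]
Insert 26: [48, 42, 13, 26]
Insert 12: [48, 42, 13, 26, 12]
Insert 44: [48, 42, 44, 26, 12, 13]

Final heap: [48, 42, 44, 26, 12, 13]


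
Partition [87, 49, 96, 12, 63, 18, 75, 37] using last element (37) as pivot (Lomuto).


Pivot: 37
  12 <= 37: swap -> [12, 49, 96, 87, 63, 18, 75, 37]
  18 <= 37: swap -> [12, 18, 96, 87, 63, 49, 75, 37]
Place pivot at 2: [12, 18, 37, 87, 63, 49, 75, 96]

Partitioned: [12, 18, 37, 87, 63, 49, 75, 96]


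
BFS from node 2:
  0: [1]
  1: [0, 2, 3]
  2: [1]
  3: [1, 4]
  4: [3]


Visit 2, enqueue [1]
Visit 1, enqueue [0, 3]
Visit 0, enqueue []
Visit 3, enqueue [4]
Visit 4, enqueue []

BFS order: [2, 1, 0, 3, 4]


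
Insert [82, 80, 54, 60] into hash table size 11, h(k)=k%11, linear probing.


Insert 82: h=5 -> slot 5
Insert 80: h=3 -> slot 3
Insert 54: h=10 -> slot 10
Insert 60: h=5, 1 probes -> slot 6

Table: [None, None, None, 80, None, 82, 60, None, None, None, 54]


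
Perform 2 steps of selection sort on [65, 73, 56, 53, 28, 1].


Initial: [65, 73, 56, 53, 28, 1]
Step 1: min=1 at 5
  Swap: [1, 73, 56, 53, 28, 65]
Step 2: min=28 at 4
  Swap: [1, 28, 56, 53, 73, 65]

After 2 steps: [1, 28, 56, 53, 73, 65]


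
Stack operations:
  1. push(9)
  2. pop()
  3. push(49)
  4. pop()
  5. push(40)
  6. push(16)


push(9) -> [9]
pop()->9, []
push(49) -> [49]
pop()->49, []
push(40) -> [40]
push(16) -> [40, 16]

Final stack: [40, 16]


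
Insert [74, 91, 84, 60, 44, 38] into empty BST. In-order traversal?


Insert 74: root
Insert 91: R from 74
Insert 84: R from 74 -> L from 91
Insert 60: L from 74
Insert 44: L from 74 -> L from 60
Insert 38: L from 74 -> L from 60 -> L from 44

In-order: [38, 44, 60, 74, 84, 91]


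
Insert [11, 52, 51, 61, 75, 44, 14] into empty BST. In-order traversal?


Insert 11: root
Insert 52: R from 11
Insert 51: R from 11 -> L from 52
Insert 61: R from 11 -> R from 52
Insert 75: R from 11 -> R from 52 -> R from 61
Insert 44: R from 11 -> L from 52 -> L from 51
Insert 14: R from 11 -> L from 52 -> L from 51 -> L from 44

In-order: [11, 14, 44, 51, 52, 61, 75]


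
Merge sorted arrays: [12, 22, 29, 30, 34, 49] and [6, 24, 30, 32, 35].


Take 6 from B
Take 12 from A
Take 22 from A
Take 24 from B
Take 29 from A
Take 30 from A
Take 30 from B
Take 32 from B
Take 34 from A
Take 35 from B

Merged: [6, 12, 22, 24, 29, 30, 30, 32, 34, 35, 49]


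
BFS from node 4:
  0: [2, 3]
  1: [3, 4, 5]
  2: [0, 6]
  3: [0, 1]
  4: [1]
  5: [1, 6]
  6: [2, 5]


Visit 4, enqueue [1]
Visit 1, enqueue [3, 5]
Visit 3, enqueue [0]
Visit 5, enqueue [6]
Visit 0, enqueue [2]
Visit 6, enqueue []
Visit 2, enqueue []

BFS order: [4, 1, 3, 5, 0, 6, 2]


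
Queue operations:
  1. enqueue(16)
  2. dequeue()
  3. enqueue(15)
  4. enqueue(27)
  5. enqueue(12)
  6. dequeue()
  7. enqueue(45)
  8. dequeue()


enqueue(16) -> [16]
dequeue()->16, []
enqueue(15) -> [15]
enqueue(27) -> [15, 27]
enqueue(12) -> [15, 27, 12]
dequeue()->15, [27, 12]
enqueue(45) -> [27, 12, 45]
dequeue()->27, [12, 45]

Final queue: [12, 45]


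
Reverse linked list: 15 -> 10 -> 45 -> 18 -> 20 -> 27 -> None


Step 1: curr=15, set curr.next=prev(None) | reversed so far: 15
Step 2: curr=10, set curr.next=prev(15) | reversed so far: 10 -> 15
Step 3: curr=45, set curr.next=prev(10) | reversed so far: 45 -> 10 -> 15
Step 4: curr=18, set curr.next=prev(45) | reversed so far: 18 -> 45 -> 10 -> 15
Step 5: curr=20, set curr.next=prev(18) | reversed so far: 20 -> 18 -> 45 -> 10 -> 15
Step 6: curr=27, set curr.next=prev(20) | reversed so far: 27 -> 20 -> 18 -> 45 -> 10 -> 15

27 -> 20 -> 18 -> 45 -> 10 -> 15 -> None


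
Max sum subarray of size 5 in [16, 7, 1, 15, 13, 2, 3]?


[0:5]: 52
[1:6]: 38
[2:7]: 34

Max: 52 at [0:5]


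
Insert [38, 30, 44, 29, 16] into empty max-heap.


Insert 38: [38]
Insert 30: [38, 30]
Insert 44: [44, 30, 38]
Insert 29: [44, 30, 38, 29]
Insert 16: [44, 30, 38, 29, 16]

Final heap: [44, 30, 38, 29, 16]


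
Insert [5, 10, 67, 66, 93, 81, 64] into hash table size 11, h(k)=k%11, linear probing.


Insert 5: h=5 -> slot 5
Insert 10: h=10 -> slot 10
Insert 67: h=1 -> slot 1
Insert 66: h=0 -> slot 0
Insert 93: h=5, 1 probes -> slot 6
Insert 81: h=4 -> slot 4
Insert 64: h=9 -> slot 9

Table: [66, 67, None, None, 81, 5, 93, None, None, 64, 10]


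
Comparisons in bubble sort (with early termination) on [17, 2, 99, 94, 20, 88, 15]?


Algorithm: bubble sort (with early termination)
Input: [17, 2, 99, 94, 20, 88, 15]
Sorted: [2, 15, 17, 20, 88, 94, 99]

21


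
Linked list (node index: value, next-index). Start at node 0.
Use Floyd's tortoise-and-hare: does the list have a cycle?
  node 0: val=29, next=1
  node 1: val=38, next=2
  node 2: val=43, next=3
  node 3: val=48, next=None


Floyd's tortoise (slow, +1) and hare (fast, +2):
  init: slow=0, fast=0
  step 1: slow=1, fast=2
  step 2: fast 2->3->None, no cycle

Cycle: no


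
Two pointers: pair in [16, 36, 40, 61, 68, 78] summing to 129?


lo=0(16)+hi=5(78)=94
lo=1(36)+hi=5(78)=114
lo=2(40)+hi=5(78)=118
lo=3(61)+hi=5(78)=139
lo=3(61)+hi=4(68)=129

Yes: 61+68=129


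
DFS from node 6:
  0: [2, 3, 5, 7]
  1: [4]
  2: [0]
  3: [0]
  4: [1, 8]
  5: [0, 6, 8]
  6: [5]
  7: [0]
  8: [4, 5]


Visit 6, push [5]
Visit 5, push [8, 0]
Visit 0, push [7, 3, 2]
Visit 2, push []
Visit 3, push []
Visit 7, push []
Visit 8, push [4]
Visit 4, push [1]
Visit 1, push []

DFS order: [6, 5, 0, 2, 3, 7, 8, 4, 1]


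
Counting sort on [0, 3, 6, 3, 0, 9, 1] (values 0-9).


Input: [0, 3, 6, 3, 0, 9, 1]
Counts: [2, 1, 0, 2, 0, 0, 1, 0, 0, 1]

Sorted: [0, 0, 1, 3, 3, 6, 9]


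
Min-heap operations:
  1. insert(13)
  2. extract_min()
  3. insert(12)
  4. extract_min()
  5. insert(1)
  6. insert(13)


insert(13) -> [13]
extract_min()->13, []
insert(12) -> [12]
extract_min()->12, []
insert(1) -> [1]
insert(13) -> [1, 13]

Final heap: [1, 13]


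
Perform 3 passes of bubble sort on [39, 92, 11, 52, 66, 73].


Initial: [39, 92, 11, 52, 66, 73]
Pass 1: [39, 11, 52, 66, 73, 92] (4 swaps)
Pass 2: [11, 39, 52, 66, 73, 92] (1 swaps)
Pass 3: [11, 39, 52, 66, 73, 92] (0 swaps)

After 3 passes: [11, 39, 52, 66, 73, 92]


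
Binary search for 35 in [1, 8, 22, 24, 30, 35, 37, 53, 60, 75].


Step 1: lo=0, hi=9, mid=4, val=30
Step 2: lo=5, hi=9, mid=7, val=53
Step 3: lo=5, hi=6, mid=5, val=35

Found at index 5


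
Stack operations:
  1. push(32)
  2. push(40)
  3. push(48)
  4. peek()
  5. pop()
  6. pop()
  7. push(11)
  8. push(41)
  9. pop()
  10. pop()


push(32) -> [32]
push(40) -> [32, 40]
push(48) -> [32, 40, 48]
peek()->48
pop()->48, [32, 40]
pop()->40, [32]
push(11) -> [32, 11]
push(41) -> [32, 11, 41]
pop()->41, [32, 11]
pop()->11, [32]

Final stack: [32]


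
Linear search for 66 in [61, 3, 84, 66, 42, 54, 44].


i=0: 61!=66
i=1: 3!=66
i=2: 84!=66
i=3: 66==66 found!

Found at 3, 4 comps


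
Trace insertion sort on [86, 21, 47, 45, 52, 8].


Initial: [86, 21, 47, 45, 52, 8]
Insert 21: [21, 86, 47, 45, 52, 8]
Insert 47: [21, 47, 86, 45, 52, 8]
Insert 45: [21, 45, 47, 86, 52, 8]
Insert 52: [21, 45, 47, 52, 86, 8]
Insert 8: [8, 21, 45, 47, 52, 86]

Sorted: [8, 21, 45, 47, 52, 86]


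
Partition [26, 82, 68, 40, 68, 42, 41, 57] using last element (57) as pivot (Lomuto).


Pivot: 57
  26 <= 57: advance i (no swap)
  40 <= 57: swap -> [26, 40, 68, 82, 68, 42, 41, 57]
  42 <= 57: swap -> [26, 40, 42, 82, 68, 68, 41, 57]
  41 <= 57: swap -> [26, 40, 42, 41, 68, 68, 82, 57]
Place pivot at 4: [26, 40, 42, 41, 57, 68, 82, 68]

Partitioned: [26, 40, 42, 41, 57, 68, 82, 68]


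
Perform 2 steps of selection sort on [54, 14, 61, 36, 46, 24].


Initial: [54, 14, 61, 36, 46, 24]
Step 1: min=14 at 1
  Swap: [14, 54, 61, 36, 46, 24]
Step 2: min=24 at 5
  Swap: [14, 24, 61, 36, 46, 54]

After 2 steps: [14, 24, 61, 36, 46, 54]


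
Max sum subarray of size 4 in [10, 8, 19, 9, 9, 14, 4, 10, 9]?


[0:4]: 46
[1:5]: 45
[2:6]: 51
[3:7]: 36
[4:8]: 37
[5:9]: 37

Max: 51 at [2:6]


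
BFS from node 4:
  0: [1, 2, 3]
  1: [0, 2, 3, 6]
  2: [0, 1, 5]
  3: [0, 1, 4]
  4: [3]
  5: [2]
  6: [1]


Visit 4, enqueue [3]
Visit 3, enqueue [0, 1]
Visit 0, enqueue [2]
Visit 1, enqueue [6]
Visit 2, enqueue [5]
Visit 6, enqueue []
Visit 5, enqueue []

BFS order: [4, 3, 0, 1, 2, 6, 5]


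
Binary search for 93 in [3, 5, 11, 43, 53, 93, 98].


Step 1: lo=0, hi=6, mid=3, val=43
Step 2: lo=4, hi=6, mid=5, val=93

Found at index 5


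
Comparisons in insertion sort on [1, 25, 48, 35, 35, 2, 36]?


Algorithm: insertion sort
Input: [1, 25, 48, 35, 35, 2, 36]
Sorted: [1, 2, 25, 35, 35, 36, 48]

13


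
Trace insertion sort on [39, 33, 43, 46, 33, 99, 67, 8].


Initial: [39, 33, 43, 46, 33, 99, 67, 8]
Insert 33: [33, 39, 43, 46, 33, 99, 67, 8]
Insert 43: [33, 39, 43, 46, 33, 99, 67, 8]
Insert 46: [33, 39, 43, 46, 33, 99, 67, 8]
Insert 33: [33, 33, 39, 43, 46, 99, 67, 8]
Insert 99: [33, 33, 39, 43, 46, 99, 67, 8]
Insert 67: [33, 33, 39, 43, 46, 67, 99, 8]
Insert 8: [8, 33, 33, 39, 43, 46, 67, 99]

Sorted: [8, 33, 33, 39, 43, 46, 67, 99]


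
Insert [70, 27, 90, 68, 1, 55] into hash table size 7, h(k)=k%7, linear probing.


Insert 70: h=0 -> slot 0
Insert 27: h=6 -> slot 6
Insert 90: h=6, 2 probes -> slot 1
Insert 68: h=5 -> slot 5
Insert 1: h=1, 1 probes -> slot 2
Insert 55: h=6, 4 probes -> slot 3

Table: [70, 90, 1, 55, None, 68, 27]


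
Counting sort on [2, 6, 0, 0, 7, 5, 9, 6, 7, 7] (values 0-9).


Input: [2, 6, 0, 0, 7, 5, 9, 6, 7, 7]
Counts: [2, 0, 1, 0, 0, 1, 2, 3, 0, 1]

Sorted: [0, 0, 2, 5, 6, 6, 7, 7, 7, 9]


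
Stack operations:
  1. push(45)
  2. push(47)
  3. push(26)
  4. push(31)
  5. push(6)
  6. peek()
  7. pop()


push(45) -> [45]
push(47) -> [45, 47]
push(26) -> [45, 47, 26]
push(31) -> [45, 47, 26, 31]
push(6) -> [45, 47, 26, 31, 6]
peek()->6
pop()->6, [45, 47, 26, 31]

Final stack: [45, 47, 26, 31]


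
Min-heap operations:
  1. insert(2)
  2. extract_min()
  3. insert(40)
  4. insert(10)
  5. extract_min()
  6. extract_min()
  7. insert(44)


insert(2) -> [2]
extract_min()->2, []
insert(40) -> [40]
insert(10) -> [10, 40]
extract_min()->10, [40]
extract_min()->40, []
insert(44) -> [44]

Final heap: [44]


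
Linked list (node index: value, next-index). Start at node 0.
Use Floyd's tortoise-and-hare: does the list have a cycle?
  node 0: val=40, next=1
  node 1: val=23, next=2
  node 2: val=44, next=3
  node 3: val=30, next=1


Floyd's tortoise (slow, +1) and hare (fast, +2):
  init: slow=0, fast=0
  step 1: slow=1, fast=2
  step 2: slow=2, fast=1
  step 3: slow=3, fast=3
  slow == fast at node 3: cycle detected

Cycle: yes


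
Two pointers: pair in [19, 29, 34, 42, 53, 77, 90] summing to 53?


lo=0(19)+hi=6(90)=109
lo=0(19)+hi=5(77)=96
lo=0(19)+hi=4(53)=72
lo=0(19)+hi=3(42)=61
lo=0(19)+hi=2(34)=53

Yes: 19+34=53


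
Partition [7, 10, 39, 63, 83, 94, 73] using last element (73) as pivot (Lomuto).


Pivot: 73
  7 <= 73: advance i (no swap)
  10 <= 73: advance i (no swap)
  39 <= 73: advance i (no swap)
  63 <= 73: advance i (no swap)
Place pivot at 4: [7, 10, 39, 63, 73, 94, 83]

Partitioned: [7, 10, 39, 63, 73, 94, 83]


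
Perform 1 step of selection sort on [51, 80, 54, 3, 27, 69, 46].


Initial: [51, 80, 54, 3, 27, 69, 46]
Step 1: min=3 at 3
  Swap: [3, 80, 54, 51, 27, 69, 46]

After 1 step: [3, 80, 54, 51, 27, 69, 46]


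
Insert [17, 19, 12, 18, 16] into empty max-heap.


Insert 17: [17]
Insert 19: [19, 17]
Insert 12: [19, 17, 12]
Insert 18: [19, 18, 12, 17]
Insert 16: [19, 18, 12, 17, 16]

Final heap: [19, 18, 12, 17, 16]


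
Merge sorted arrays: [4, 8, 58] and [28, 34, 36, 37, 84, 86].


Take 4 from A
Take 8 from A
Take 28 from B
Take 34 from B
Take 36 from B
Take 37 from B
Take 58 from A

Merged: [4, 8, 28, 34, 36, 37, 58, 84, 86]


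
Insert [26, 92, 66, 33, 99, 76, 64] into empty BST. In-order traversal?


Insert 26: root
Insert 92: R from 26
Insert 66: R from 26 -> L from 92
Insert 33: R from 26 -> L from 92 -> L from 66
Insert 99: R from 26 -> R from 92
Insert 76: R from 26 -> L from 92 -> R from 66
Insert 64: R from 26 -> L from 92 -> L from 66 -> R from 33

In-order: [26, 33, 64, 66, 76, 92, 99]


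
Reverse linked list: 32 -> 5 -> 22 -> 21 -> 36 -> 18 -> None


Step 1: curr=32, set curr.next=prev(None) | reversed so far: 32
Step 2: curr=5, set curr.next=prev(32) | reversed so far: 5 -> 32
Step 3: curr=22, set curr.next=prev(5) | reversed so far: 22 -> 5 -> 32
Step 4: curr=21, set curr.next=prev(22) | reversed so far: 21 -> 22 -> 5 -> 32
Step 5: curr=36, set curr.next=prev(21) | reversed so far: 36 -> 21 -> 22 -> 5 -> 32
Step 6: curr=18, set curr.next=prev(36) | reversed so far: 18 -> 36 -> 21 -> 22 -> 5 -> 32

18 -> 36 -> 21 -> 22 -> 5 -> 32 -> None


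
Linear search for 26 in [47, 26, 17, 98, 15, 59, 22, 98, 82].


i=0: 47!=26
i=1: 26==26 found!

Found at 1, 2 comps


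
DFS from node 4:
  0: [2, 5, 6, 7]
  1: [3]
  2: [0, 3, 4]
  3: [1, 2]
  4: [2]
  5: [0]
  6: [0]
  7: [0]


Visit 4, push [2]
Visit 2, push [3, 0]
Visit 0, push [7, 6, 5]
Visit 5, push []
Visit 6, push []
Visit 7, push []
Visit 3, push [1]
Visit 1, push []

DFS order: [4, 2, 0, 5, 6, 7, 3, 1]


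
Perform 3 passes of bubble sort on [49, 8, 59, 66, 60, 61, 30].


Initial: [49, 8, 59, 66, 60, 61, 30]
Pass 1: [8, 49, 59, 60, 61, 30, 66] (4 swaps)
Pass 2: [8, 49, 59, 60, 30, 61, 66] (1 swaps)
Pass 3: [8, 49, 59, 30, 60, 61, 66] (1 swaps)

After 3 passes: [8, 49, 59, 30, 60, 61, 66]


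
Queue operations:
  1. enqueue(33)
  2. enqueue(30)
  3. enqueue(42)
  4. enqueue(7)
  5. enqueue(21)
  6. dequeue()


enqueue(33) -> [33]
enqueue(30) -> [33, 30]
enqueue(42) -> [33, 30, 42]
enqueue(7) -> [33, 30, 42, 7]
enqueue(21) -> [33, 30, 42, 7, 21]
dequeue()->33, [30, 42, 7, 21]

Final queue: [30, 42, 7, 21]


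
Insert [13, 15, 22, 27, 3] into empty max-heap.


Insert 13: [13]
Insert 15: [15, 13]
Insert 22: [22, 13, 15]
Insert 27: [27, 22, 15, 13]
Insert 3: [27, 22, 15, 13, 3]

Final heap: [27, 22, 15, 13, 3]


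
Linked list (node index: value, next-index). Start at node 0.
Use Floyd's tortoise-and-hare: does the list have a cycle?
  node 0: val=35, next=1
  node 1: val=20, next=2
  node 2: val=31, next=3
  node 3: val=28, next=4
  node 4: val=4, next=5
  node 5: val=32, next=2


Floyd's tortoise (slow, +1) and hare (fast, +2):
  init: slow=0, fast=0
  step 1: slow=1, fast=2
  step 2: slow=2, fast=4
  step 3: slow=3, fast=2
  step 4: slow=4, fast=4
  slow == fast at node 4: cycle detected

Cycle: yes


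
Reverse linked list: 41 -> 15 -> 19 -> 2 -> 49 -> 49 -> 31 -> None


Step 1: curr=41, set curr.next=prev(None) | reversed so far: 41
Step 2: curr=15, set curr.next=prev(41) | reversed so far: 15 -> 41
Step 3: curr=19, set curr.next=prev(15) | reversed so far: 19 -> 15 -> 41
Step 4: curr=2, set curr.next=prev(19) | reversed so far: 2 -> 19 -> 15 -> 41
Step 5: curr=49, set curr.next=prev(2) | reversed so far: 49 -> 2 -> 19 -> 15 -> 41
Step 6: curr=49, set curr.next=prev(49) | reversed so far: 49 -> 49 -> 2 -> 19 -> 15 -> 41
Step 7: curr=31, set curr.next=prev(49) | reversed so far: 31 -> 49 -> 49 -> 2 -> 19 -> 15 -> 41

31 -> 49 -> 49 -> 2 -> 19 -> 15 -> 41 -> None


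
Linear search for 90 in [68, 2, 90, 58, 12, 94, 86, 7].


i=0: 68!=90
i=1: 2!=90
i=2: 90==90 found!

Found at 2, 3 comps


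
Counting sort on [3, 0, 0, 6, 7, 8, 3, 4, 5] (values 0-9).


Input: [3, 0, 0, 6, 7, 8, 3, 4, 5]
Counts: [2, 0, 0, 2, 1, 1, 1, 1, 1, 0]

Sorted: [0, 0, 3, 3, 4, 5, 6, 7, 8]


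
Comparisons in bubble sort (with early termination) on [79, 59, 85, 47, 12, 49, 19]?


Algorithm: bubble sort (with early termination)
Input: [79, 59, 85, 47, 12, 49, 19]
Sorted: [12, 19, 47, 49, 59, 79, 85]

21


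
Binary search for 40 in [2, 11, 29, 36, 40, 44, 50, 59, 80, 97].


Step 1: lo=0, hi=9, mid=4, val=40

Found at index 4


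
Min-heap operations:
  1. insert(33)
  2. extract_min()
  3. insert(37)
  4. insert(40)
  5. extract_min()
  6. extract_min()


insert(33) -> [33]
extract_min()->33, []
insert(37) -> [37]
insert(40) -> [37, 40]
extract_min()->37, [40]
extract_min()->40, []

Final heap: []


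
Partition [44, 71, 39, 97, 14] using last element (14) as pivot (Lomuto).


Pivot: 14
Place pivot at 0: [14, 71, 39, 97, 44]

Partitioned: [14, 71, 39, 97, 44]


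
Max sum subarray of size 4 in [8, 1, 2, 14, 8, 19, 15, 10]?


[0:4]: 25
[1:5]: 25
[2:6]: 43
[3:7]: 56
[4:8]: 52

Max: 56 at [3:7]


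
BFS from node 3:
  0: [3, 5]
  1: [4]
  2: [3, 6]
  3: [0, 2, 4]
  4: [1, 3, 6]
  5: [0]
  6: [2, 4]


Visit 3, enqueue [0, 2, 4]
Visit 0, enqueue [5]
Visit 2, enqueue [6]
Visit 4, enqueue [1]
Visit 5, enqueue []
Visit 6, enqueue []
Visit 1, enqueue []

BFS order: [3, 0, 2, 4, 5, 6, 1]


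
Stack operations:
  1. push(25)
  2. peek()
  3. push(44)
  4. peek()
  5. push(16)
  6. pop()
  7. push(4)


push(25) -> [25]
peek()->25
push(44) -> [25, 44]
peek()->44
push(16) -> [25, 44, 16]
pop()->16, [25, 44]
push(4) -> [25, 44, 4]

Final stack: [25, 44, 4]


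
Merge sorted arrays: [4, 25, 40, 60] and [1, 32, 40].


Take 1 from B
Take 4 from A
Take 25 from A
Take 32 from B
Take 40 from A
Take 40 from B

Merged: [1, 4, 25, 32, 40, 40, 60]


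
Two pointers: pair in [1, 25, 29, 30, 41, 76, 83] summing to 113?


lo=0(1)+hi=6(83)=84
lo=1(25)+hi=6(83)=108
lo=2(29)+hi=6(83)=112
lo=3(30)+hi=6(83)=113

Yes: 30+83=113


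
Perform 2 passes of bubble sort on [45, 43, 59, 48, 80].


Initial: [45, 43, 59, 48, 80]
Pass 1: [43, 45, 48, 59, 80] (2 swaps)
Pass 2: [43, 45, 48, 59, 80] (0 swaps)

After 2 passes: [43, 45, 48, 59, 80]


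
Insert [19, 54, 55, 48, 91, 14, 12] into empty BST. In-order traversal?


Insert 19: root
Insert 54: R from 19
Insert 55: R from 19 -> R from 54
Insert 48: R from 19 -> L from 54
Insert 91: R from 19 -> R from 54 -> R from 55
Insert 14: L from 19
Insert 12: L from 19 -> L from 14

In-order: [12, 14, 19, 48, 54, 55, 91]


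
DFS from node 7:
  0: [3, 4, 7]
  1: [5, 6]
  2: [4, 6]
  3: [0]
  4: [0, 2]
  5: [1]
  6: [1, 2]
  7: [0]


Visit 7, push [0]
Visit 0, push [4, 3]
Visit 3, push []
Visit 4, push [2]
Visit 2, push [6]
Visit 6, push [1]
Visit 1, push [5]
Visit 5, push []

DFS order: [7, 0, 3, 4, 2, 6, 1, 5]


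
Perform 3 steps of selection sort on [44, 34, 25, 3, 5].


Initial: [44, 34, 25, 3, 5]
Step 1: min=3 at 3
  Swap: [3, 34, 25, 44, 5]
Step 2: min=5 at 4
  Swap: [3, 5, 25, 44, 34]
Step 3: min=25 at 2
  Swap: [3, 5, 25, 44, 34]

After 3 steps: [3, 5, 25, 44, 34]


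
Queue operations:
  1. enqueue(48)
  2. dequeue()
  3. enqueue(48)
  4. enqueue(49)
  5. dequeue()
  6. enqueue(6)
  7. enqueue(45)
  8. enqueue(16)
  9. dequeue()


enqueue(48) -> [48]
dequeue()->48, []
enqueue(48) -> [48]
enqueue(49) -> [48, 49]
dequeue()->48, [49]
enqueue(6) -> [49, 6]
enqueue(45) -> [49, 6, 45]
enqueue(16) -> [49, 6, 45, 16]
dequeue()->49, [6, 45, 16]

Final queue: [6, 45, 16]


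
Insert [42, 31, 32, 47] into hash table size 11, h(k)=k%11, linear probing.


Insert 42: h=9 -> slot 9
Insert 31: h=9, 1 probes -> slot 10
Insert 32: h=10, 1 probes -> slot 0
Insert 47: h=3 -> slot 3

Table: [32, None, None, 47, None, None, None, None, None, 42, 31]


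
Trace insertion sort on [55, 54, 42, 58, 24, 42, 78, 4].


Initial: [55, 54, 42, 58, 24, 42, 78, 4]
Insert 54: [54, 55, 42, 58, 24, 42, 78, 4]
Insert 42: [42, 54, 55, 58, 24, 42, 78, 4]
Insert 58: [42, 54, 55, 58, 24, 42, 78, 4]
Insert 24: [24, 42, 54, 55, 58, 42, 78, 4]
Insert 42: [24, 42, 42, 54, 55, 58, 78, 4]
Insert 78: [24, 42, 42, 54, 55, 58, 78, 4]
Insert 4: [4, 24, 42, 42, 54, 55, 58, 78]

Sorted: [4, 24, 42, 42, 54, 55, 58, 78]


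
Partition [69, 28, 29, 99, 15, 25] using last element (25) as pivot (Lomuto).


Pivot: 25
  15 <= 25: swap -> [15, 28, 29, 99, 69, 25]
Place pivot at 1: [15, 25, 29, 99, 69, 28]

Partitioned: [15, 25, 29, 99, 69, 28]


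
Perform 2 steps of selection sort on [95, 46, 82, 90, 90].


Initial: [95, 46, 82, 90, 90]
Step 1: min=46 at 1
  Swap: [46, 95, 82, 90, 90]
Step 2: min=82 at 2
  Swap: [46, 82, 95, 90, 90]

After 2 steps: [46, 82, 95, 90, 90]


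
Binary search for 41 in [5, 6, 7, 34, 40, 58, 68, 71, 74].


Step 1: lo=0, hi=8, mid=4, val=40
Step 2: lo=5, hi=8, mid=6, val=68
Step 3: lo=5, hi=5, mid=5, val=58

Not found


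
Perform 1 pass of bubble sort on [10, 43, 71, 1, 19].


Initial: [10, 43, 71, 1, 19]
Pass 1: [10, 43, 1, 19, 71] (2 swaps)

After 1 pass: [10, 43, 1, 19, 71]


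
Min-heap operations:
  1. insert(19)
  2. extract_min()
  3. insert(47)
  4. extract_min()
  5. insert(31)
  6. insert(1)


insert(19) -> [19]
extract_min()->19, []
insert(47) -> [47]
extract_min()->47, []
insert(31) -> [31]
insert(1) -> [1, 31]

Final heap: [1, 31]


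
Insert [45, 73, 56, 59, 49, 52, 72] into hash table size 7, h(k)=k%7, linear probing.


Insert 45: h=3 -> slot 3
Insert 73: h=3, 1 probes -> slot 4
Insert 56: h=0 -> slot 0
Insert 59: h=3, 2 probes -> slot 5
Insert 49: h=0, 1 probes -> slot 1
Insert 52: h=3, 3 probes -> slot 6
Insert 72: h=2 -> slot 2

Table: [56, 49, 72, 45, 73, 59, 52]


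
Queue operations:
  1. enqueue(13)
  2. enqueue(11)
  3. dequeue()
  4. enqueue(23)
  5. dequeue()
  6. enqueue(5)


enqueue(13) -> [13]
enqueue(11) -> [13, 11]
dequeue()->13, [11]
enqueue(23) -> [11, 23]
dequeue()->11, [23]
enqueue(5) -> [23, 5]

Final queue: [23, 5]


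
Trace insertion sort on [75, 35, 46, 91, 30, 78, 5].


Initial: [75, 35, 46, 91, 30, 78, 5]
Insert 35: [35, 75, 46, 91, 30, 78, 5]
Insert 46: [35, 46, 75, 91, 30, 78, 5]
Insert 91: [35, 46, 75, 91, 30, 78, 5]
Insert 30: [30, 35, 46, 75, 91, 78, 5]
Insert 78: [30, 35, 46, 75, 78, 91, 5]
Insert 5: [5, 30, 35, 46, 75, 78, 91]

Sorted: [5, 30, 35, 46, 75, 78, 91]
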